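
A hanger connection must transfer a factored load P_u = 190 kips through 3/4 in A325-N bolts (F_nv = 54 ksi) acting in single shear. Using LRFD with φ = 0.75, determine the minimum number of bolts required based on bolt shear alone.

11 bolts

A_b = π·0.75²/4 = 0.4418 in².
Per-bolt design strength φR_n = 0.75 × 54 × 0.4418 × 1 = 17.89 kips.
n ≥ 190 / 17.89 = 10.62 → use 11 bolts.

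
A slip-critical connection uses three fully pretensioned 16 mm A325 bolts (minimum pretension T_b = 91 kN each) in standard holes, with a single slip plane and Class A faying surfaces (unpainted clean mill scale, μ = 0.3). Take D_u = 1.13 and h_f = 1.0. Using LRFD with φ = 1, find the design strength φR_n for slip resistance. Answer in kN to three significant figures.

92.5 kN

R_n = μ · D_u · h_f · T_b · n_s · n_b = 0.3 × 1.13 × 1.0 × 91 × 1 × 3 = 92.55 kN.
Design strength φR_n = 1 × 92.55 = 92.5 kN.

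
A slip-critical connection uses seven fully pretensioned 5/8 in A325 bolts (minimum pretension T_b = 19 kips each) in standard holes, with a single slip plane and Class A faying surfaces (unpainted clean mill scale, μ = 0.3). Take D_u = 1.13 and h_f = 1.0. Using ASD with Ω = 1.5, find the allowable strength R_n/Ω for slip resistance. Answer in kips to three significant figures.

R_n = μ · D_u · h_f · T_b · n_s · n_b = 0.3 × 1.13 × 1.0 × 19 × 1 × 7 = 45.09 kips.
Allowable strength R_n/Ω = 45.09 / 1.5 = 30.1 kips.

30.1 kips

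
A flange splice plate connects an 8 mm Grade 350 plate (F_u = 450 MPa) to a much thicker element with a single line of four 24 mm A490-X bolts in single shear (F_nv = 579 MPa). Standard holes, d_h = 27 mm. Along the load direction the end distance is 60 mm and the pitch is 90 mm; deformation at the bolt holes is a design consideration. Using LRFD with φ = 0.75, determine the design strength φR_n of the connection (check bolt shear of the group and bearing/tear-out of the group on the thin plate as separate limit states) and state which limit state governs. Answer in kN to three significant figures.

Bolt shear: A_b = π·24²/4 = 452.4 mm²; R_n = 579 × 452.4 × 4 × 1 / 1000 = 1048 kN → 0.75 × 1048 = 786 kN.
Bearing (1.2 l_c t F_u ≤ 2.4 d t F_u): upper limit = 2.4·24·8·450 / 1000 = 207.4 kN.
  Edge l_c = 60 − 27/2 = 46.5 → r_n = 200.9 kN; interior l_c = 90 − 27 = 63 → r_n = 207.4 kN.
  R_n,bearing = 1·200.9 + 3·207.4 = 823 kN → 0.75 × 823 = 617 kN.
Bearing governs: 617 kN.

617 kN (bearing governs)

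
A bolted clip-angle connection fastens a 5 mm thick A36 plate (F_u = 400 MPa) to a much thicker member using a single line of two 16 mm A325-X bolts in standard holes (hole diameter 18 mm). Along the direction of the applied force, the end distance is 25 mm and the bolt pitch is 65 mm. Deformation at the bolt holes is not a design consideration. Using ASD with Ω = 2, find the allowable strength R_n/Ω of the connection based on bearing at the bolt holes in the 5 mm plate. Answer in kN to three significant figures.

Per bolt r_n = 1.5 l_c t F_u ≤ 3.0 d t F_u; upper limit = 3.0 × 16 × 5 × 400 / 1000 = 96 kN.
Edge bolt: l_c = 25 − 18/2 = 16 mm → 1.5 × 16 × 5 × 400 / 1000 = 48 → r_n = 48 kN.
Interior bolts: l_c = 65 − 18 = 47 mm → 1.5 × 47 × 5 × 400 / 1000 = 141 → r_n = 96 kN.
R_n = 1 × 48 + 1 × 96 = 144 kN.
Allowable strength R_n/Ω = 144 / 2 = 72 kN.

72 kN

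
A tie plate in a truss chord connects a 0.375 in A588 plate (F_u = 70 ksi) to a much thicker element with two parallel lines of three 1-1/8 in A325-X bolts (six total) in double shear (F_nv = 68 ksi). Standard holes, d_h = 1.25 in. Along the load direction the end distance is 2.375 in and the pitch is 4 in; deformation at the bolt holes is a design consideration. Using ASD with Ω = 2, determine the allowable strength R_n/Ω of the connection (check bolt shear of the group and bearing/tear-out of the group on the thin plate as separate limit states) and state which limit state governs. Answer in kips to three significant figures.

Bolt shear: A_b = π·1.125²/4 = 0.994 in²; R_n = 68 × 0.994 × 6 × 2 = 811.1 kips → 811.1 / 2 = 406 kips.
Bearing (1.2 l_c t F_u ≤ 2.4 d t F_u): upper limit = 2.4·1.125·0.375·70 = 70.88 kips.
  Edge l_c = 2.375 − 1.25/2 = 1.75 → r_n = 55.13 kips; interior l_c = 4 − 1.25 = 2.75 → r_n = 70.88 kips.
  R_n,bearing = 2·55.13 + 4·70.88 = 393.8 kips → 393.8 / 2 = 197 kips.
Bearing governs: 197 kips.

197 kips (bearing governs)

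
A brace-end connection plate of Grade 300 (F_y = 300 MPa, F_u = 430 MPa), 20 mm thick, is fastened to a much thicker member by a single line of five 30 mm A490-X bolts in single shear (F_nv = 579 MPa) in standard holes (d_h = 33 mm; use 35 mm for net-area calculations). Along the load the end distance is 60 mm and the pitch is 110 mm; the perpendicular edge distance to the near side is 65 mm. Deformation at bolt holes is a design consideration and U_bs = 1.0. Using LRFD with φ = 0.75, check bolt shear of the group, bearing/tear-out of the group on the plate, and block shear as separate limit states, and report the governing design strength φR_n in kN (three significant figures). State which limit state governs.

1530 kN (bolt shear governs)

Bolt shear: A_b = π·30²/4 = 706.9 mm²; R_n = 579 × 706.9 × 5 × 1 / 1000 = 2046 kN → 0.75 × 2046 = 1530 kN.
Bearing: edge l_c = 43.5, r_n = 448.9 kN; interior l_c = 77, r_n = 619.2 kN; R_n = 448.9 + 4·619.2 = 2926 kN → 2190 kN.
Block shear: A_gv = 10000, A_nv = 6850, A_nt = 950 mm²; R_n = min(0.6F_uA_nv, 0.6F_yA_gv) + U_bs·F_u·A_nt = 2176 kN → 1630 kN.
Bolt shear governs: 1530 kN.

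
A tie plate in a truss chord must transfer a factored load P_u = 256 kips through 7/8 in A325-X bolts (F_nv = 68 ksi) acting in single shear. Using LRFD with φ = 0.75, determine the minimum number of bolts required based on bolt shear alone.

9 bolts

A_b = π·0.875²/4 = 0.6013 in².
Per-bolt design strength φR_n = 0.75 × 68 × 0.6013 × 1 = 30.67 kips.
n ≥ 256 / 30.67 = 8.348 → use 9 bolts.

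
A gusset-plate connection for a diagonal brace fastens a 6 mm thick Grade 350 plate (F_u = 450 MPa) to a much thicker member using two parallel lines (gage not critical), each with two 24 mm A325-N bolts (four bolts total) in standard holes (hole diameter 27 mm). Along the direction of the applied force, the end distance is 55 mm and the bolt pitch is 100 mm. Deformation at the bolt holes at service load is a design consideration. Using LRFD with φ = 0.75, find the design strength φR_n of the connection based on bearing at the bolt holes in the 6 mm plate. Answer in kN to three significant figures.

Per bolt r_n = 1.2 l_c t F_u ≤ 2.4 d t F_u; upper limit = 2.4 × 24 × 6 × 450 / 1000 = 155.5 kN.
Edge bolt: l_c = 55 − 27/2 = 41.5 mm → 1.2 × 41.5 × 6 × 450 / 1000 = 134.5 → r_n = 134.5 kN.
Interior bolts: l_c = 100 − 27 = 73 mm → 1.2 × 73 × 6 × 450 / 1000 = 236.5 → r_n = 155.5 kN.
R_n = 2 × 134.5 + 2 × 155.5 = 580 kN.
Design strength φR_n = 0.75 × 580 = 435 kN.

435 kN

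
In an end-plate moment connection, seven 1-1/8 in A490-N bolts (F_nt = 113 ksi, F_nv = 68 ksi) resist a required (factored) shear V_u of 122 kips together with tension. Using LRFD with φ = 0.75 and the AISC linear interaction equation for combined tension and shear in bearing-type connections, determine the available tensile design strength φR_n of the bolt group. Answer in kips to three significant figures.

564 kips

A_b = π·1.125²/4 = 0.994 in²; f_rv = 122 / (7 × 0.994) = 17.53 ksi.
F'_nt = 1.3 F_nt − (F_nt / φF_nv) f_rv = 1.3·113 − (113/(0.75·68))·17.53 = 108.1 ksi, capped at F_nt → F'_nt = 108.1 ksi.
R_n = F'_nt · A_b · n = 108.1 × 0.994 × 7 = 751.8 kips.
Design strength φR_n = 0.75 × 751.8 = 564 kips.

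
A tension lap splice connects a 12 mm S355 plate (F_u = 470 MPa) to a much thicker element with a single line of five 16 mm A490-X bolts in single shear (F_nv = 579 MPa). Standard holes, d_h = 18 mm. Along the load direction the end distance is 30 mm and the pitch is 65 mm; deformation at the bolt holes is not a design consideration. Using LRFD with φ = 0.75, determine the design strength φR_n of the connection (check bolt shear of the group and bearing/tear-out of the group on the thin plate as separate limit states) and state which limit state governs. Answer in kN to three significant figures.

Bolt shear: A_b = π·16²/4 = 201.1 mm²; R_n = 579 × 201.1 × 5 × 1 / 1000 = 582.1 kN → 0.75 × 582.1 = 437 kN.
Bearing (1.5 l_c t F_u ≤ 3.0 d t F_u): upper limit = 3.0·16·12·470 / 1000 = 270.7 kN.
  Edge l_c = 30 − 18/2 = 21 → r_n = 177.7 kN; interior l_c = 65 − 18 = 47 → r_n = 270.7 kN.
  R_n,bearing = 1·177.7 + 4·270.7 = 1261 kN → 0.75 × 1261 = 945 kN.
Bolt shear governs: 437 kN.

437 kN (bolt shear governs)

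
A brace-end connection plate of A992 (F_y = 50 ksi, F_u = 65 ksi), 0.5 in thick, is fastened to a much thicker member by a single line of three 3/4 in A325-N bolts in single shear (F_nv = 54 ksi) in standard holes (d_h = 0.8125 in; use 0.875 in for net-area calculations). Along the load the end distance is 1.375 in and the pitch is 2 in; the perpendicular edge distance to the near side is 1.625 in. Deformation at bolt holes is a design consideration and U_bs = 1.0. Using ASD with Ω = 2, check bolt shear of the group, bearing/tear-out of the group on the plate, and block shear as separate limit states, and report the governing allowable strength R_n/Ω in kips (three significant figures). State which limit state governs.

Bolt shear: A_b = π·0.75²/4 = 0.4418 in²; R_n = 54 × 0.4418 × 3 × 1 = 71.57 kips → 71.57 / 2 = 35.8 kips.
Bearing: edge l_c = 0.9688, r_n = 37.78 kips; interior l_c = 1.188, r_n = 46.31 kips; R_n = 37.78 + 2·46.31 = 130.4 kips → 65.2 kips.
Block shear: A_gv = 2.688, A_nv = 1.594, A_nt = 0.5938 in²; R_n = min(0.6F_uA_nv, 0.6F_yA_gv) + U_bs·F_u·A_nt = 100.8 kips → 50.4 kips.
Bolt shear governs: 35.8 kips.

35.8 kips (bolt shear governs)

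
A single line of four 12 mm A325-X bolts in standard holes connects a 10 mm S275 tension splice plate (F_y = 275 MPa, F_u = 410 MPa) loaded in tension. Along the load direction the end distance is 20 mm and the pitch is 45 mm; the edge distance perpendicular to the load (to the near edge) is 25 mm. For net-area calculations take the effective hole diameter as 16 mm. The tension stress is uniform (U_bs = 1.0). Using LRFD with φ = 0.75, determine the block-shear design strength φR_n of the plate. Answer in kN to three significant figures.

235 kN

Shear plane L_v = 20 + 3·45 = 155 mm; A_gv = 155 × 10 = 1550 mm².
A_nv = (155 − 3.5·16) × 10 = 990 mm².
A_nt = (25 − 0.5·16) × 10 = 170 mm².
0.6 F_u A_nv = 243.5 kN; 0.6 F_y A_gv = 255.8 kN → shear rupture governs the shear term.
R_n = 243.5 + 1.0 × 410 × 170 / 1000 = 313.2 kN.
Design strength φR_n = 0.75 × 313.2 = 235 kN.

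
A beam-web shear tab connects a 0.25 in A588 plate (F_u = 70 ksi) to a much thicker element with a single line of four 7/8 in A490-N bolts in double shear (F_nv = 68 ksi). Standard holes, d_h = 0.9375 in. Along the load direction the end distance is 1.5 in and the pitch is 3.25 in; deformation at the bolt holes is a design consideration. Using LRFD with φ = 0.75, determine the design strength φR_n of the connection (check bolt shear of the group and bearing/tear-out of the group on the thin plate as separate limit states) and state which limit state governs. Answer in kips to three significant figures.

98.9 kips (bearing governs)

Bolt shear: A_b = π·0.875²/4 = 0.6013 in²; R_n = 68 × 0.6013 × 4 × 2 = 327.1 kips → 0.75 × 327.1 = 245 kips.
Bearing (1.2 l_c t F_u ≤ 2.4 d t F_u): upper limit = 2.4·0.875·0.25·70 = 36.75 kips.
  Edge l_c = 1.5 − 0.9375/2 = 1.031 → r_n = 21.66 kips; interior l_c = 3.25 − 0.9375 = 2.312 → r_n = 36.75 kips.
  R_n,bearing = 1·21.66 + 3·36.75 = 131.9 kips → 0.75 × 131.9 = 98.9 kips.
Bearing governs: 98.9 kips.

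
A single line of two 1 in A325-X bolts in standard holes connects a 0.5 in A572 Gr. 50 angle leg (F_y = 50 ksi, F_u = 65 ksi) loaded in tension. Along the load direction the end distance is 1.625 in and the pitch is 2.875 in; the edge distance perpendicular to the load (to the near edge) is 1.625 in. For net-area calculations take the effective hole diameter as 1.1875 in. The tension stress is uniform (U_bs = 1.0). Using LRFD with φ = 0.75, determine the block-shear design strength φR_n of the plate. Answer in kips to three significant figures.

64.9 kips

Shear plane L_v = 1.625 + 1·2.875 = 4.5 in; A_gv = 4.5 × 0.5 = 2.25 in².
A_nv = (4.5 − 1.5·1.1875) × 0.5 = 1.359 in².
A_nt = (1.625 − 0.5·1.1875) × 0.5 = 0.5156 in².
0.6 F_u A_nv = 53.02 kips; 0.6 F_y A_gv = 67.5 kips → shear rupture governs the shear term.
R_n = 53.02 + 1.0 × 65 × 0.5156 = 86.53 kips.
Design strength φR_n = 0.75 × 86.53 = 64.9 kips.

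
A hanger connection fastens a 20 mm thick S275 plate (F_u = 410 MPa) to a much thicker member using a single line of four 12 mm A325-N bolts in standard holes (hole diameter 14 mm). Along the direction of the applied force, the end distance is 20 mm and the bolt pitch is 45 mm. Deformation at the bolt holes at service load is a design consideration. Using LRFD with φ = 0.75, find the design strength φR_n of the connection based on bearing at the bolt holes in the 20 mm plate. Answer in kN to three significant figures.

Per bolt r_n = 1.2 l_c t F_u ≤ 2.4 d t F_u; upper limit = 2.4 × 12 × 20 × 410 / 1000 = 236.2 kN.
Edge bolt: l_c = 20 − 14/2 = 13 mm → 1.2 × 13 × 20 × 410 / 1000 = 127.9 → r_n = 127.9 kN.
Interior bolts: l_c = 45 − 14 = 31 mm → 1.2 × 31 × 20 × 410 / 1000 = 305 → r_n = 236.2 kN.
R_n = 1 × 127.9 + 3 × 236.2 = 836.4 kN.
Design strength φR_n = 0.75 × 836.4 = 627 kN.

627 kN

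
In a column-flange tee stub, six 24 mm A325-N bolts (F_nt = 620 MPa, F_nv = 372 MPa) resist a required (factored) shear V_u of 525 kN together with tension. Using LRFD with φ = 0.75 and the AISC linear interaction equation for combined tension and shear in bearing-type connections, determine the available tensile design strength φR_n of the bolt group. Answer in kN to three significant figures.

766 kN

A_b = π·24²/4 = 452.4 mm²; f_rv = 525 × 1000 / (6 × 452.4) = 193.4 MPa.
F'_nt = 1.3 F_nt − (F_nt / φF_nv) f_rv = 1.3·620 − (620/(0.75·372))·193.4 = 376.2 MPa, capped at F_nt → F'_nt = 376.2 MPa.
R_n = F'_nt · A_b · n = 376.2 × 452.4 × 6 / 1000 = 1021 kN.
Design strength φR_n = 0.75 × 1021 = 766 kN.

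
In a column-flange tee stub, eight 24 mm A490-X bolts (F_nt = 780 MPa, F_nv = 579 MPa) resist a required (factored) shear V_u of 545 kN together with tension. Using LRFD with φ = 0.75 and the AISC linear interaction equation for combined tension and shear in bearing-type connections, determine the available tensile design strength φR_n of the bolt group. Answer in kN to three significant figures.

2020 kN

A_b = π·24²/4 = 452.4 mm²; f_rv = 545 × 1000 / (8 × 452.4) = 150.6 MPa.
F'_nt = 1.3 F_nt − (F_nt / φF_nv) f_rv = 1.3·780 − (780/(0.75·579))·150.6 = 743.5 MPa, capped at F_nt → F'_nt = 743.5 MPa.
R_n = F'_nt · A_b · n = 743.5 × 452.4 × 8 / 1000 = 2691 kN.
Design strength φR_n = 0.75 × 2691 = 2020 kN.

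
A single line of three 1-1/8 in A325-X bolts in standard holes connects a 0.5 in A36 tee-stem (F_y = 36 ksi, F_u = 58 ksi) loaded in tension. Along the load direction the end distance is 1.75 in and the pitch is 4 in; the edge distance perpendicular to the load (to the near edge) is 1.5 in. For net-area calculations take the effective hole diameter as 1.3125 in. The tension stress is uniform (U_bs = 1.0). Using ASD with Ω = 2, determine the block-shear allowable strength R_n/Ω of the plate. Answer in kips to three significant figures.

Shear plane L_v = 1.75 + 2·4 = 9.75 in; A_gv = 9.75 × 0.5 = 4.875 in².
A_nv = (9.75 − 2.5·1.3125) × 0.5 = 3.234 in².
A_nt = (1.5 − 0.5·1.3125) × 0.5 = 0.4219 in².
0.6 F_u A_nv = 112.6 kips; 0.6 F_y A_gv = 105.3 kips → shear yielding governs the shear term.
R_n = 105.3 + 1.0 × 58 × 0.4219 = 129.8 kips.
Allowable strength R_n/Ω = 129.8 / 2 = 64.9 kips.

64.9 kips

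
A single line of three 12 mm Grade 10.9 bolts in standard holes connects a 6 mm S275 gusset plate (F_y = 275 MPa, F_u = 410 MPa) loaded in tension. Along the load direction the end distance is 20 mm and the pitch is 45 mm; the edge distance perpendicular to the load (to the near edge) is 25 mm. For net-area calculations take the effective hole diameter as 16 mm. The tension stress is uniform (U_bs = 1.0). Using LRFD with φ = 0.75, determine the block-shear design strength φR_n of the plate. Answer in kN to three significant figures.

Shear plane L_v = 20 + 2·45 = 110 mm; A_gv = 110 × 6 = 660 mm².
A_nv = (110 − 2.5·16) × 6 = 420 mm².
A_nt = (25 − 0.5·16) × 6 = 102 mm².
0.6 F_u A_nv = 103.3 kN; 0.6 F_y A_gv = 108.9 kN → shear rupture governs the shear term.
R_n = 103.3 + 1.0 × 410 × 102 / 1000 = 145.1 kN.
Design strength φR_n = 0.75 × 145.1 = 109 kN.

109 kN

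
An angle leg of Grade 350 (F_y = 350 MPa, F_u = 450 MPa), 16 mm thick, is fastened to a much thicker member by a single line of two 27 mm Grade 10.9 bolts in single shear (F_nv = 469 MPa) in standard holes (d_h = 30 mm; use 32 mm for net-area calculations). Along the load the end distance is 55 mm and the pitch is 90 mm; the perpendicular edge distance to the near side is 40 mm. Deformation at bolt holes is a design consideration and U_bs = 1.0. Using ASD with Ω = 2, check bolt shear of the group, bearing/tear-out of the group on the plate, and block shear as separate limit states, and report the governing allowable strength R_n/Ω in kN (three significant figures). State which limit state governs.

269 kN (bolt shear governs)

Bolt shear: A_b = π·27²/4 = 572.6 mm²; R_n = 469 × 572.6 × 2 × 1 / 1000 = 537.1 kN → 537.1 / 2 = 269 kN.
Bearing: edge l_c = 40, r_n = 345.6 kN; interior l_c = 60, r_n = 466.6 kN; R_n = 345.6 + 1·466.6 = 812.2 kN → 406 kN.
Block shear: A_gv = 2320, A_nv = 1552, A_nt = 384 mm²; R_n = min(0.6F_uA_nv, 0.6F_yA_gv) + U_bs·F_u·A_nt = 591.8 kN → 296 kN.
Bolt shear governs: 269 kN.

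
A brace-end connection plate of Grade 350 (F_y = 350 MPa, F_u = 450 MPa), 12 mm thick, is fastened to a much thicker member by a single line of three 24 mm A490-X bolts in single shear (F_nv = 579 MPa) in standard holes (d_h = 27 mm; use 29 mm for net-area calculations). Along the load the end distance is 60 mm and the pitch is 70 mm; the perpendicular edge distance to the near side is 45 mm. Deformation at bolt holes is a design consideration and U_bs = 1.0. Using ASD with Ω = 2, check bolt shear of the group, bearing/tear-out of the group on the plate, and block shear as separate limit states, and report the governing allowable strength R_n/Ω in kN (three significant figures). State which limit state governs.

Bolt shear: A_b = π·24²/4 = 452.4 mm²; R_n = 579 × 452.4 × 3 × 1 / 1000 = 785.8 kN → 785.8 / 2 = 393 kN.
Bearing: edge l_c = 46.5, r_n = 301.3 kN; interior l_c = 43, r_n = 278.6 kN; R_n = 301.3 + 2·278.6 = 858.6 kN → 429 kN.
Block shear: A_gv = 2400, A_nv = 1530, A_nt = 366 mm²; R_n = min(0.6F_uA_nv, 0.6F_yA_gv) + U_bs·F_u·A_nt = 577.8 kN → 289 kN.
Block shear governs: 289 kN.

289 kN (block shear governs)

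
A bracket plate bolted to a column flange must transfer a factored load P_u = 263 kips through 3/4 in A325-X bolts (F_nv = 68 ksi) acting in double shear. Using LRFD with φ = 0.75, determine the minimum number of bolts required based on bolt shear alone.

A_b = π·0.75²/4 = 0.4418 in².
Per-bolt design strength φR_n = 0.75 × 68 × 0.4418 × 2 = 45.06 kips.
n ≥ 263 / 45.06 = 5.836 → use 6 bolts.

6 bolts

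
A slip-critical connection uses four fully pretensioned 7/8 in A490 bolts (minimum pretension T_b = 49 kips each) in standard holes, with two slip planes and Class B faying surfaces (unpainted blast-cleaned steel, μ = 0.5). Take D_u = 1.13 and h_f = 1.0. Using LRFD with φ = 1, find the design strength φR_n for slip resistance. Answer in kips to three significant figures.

221 kips

R_n = μ · D_u · h_f · T_b · n_s · n_b = 0.5 × 1.13 × 1.0 × 49 × 2 × 4 = 221.5 kips.
Design strength φR_n = 1 × 221.5 = 221 kips.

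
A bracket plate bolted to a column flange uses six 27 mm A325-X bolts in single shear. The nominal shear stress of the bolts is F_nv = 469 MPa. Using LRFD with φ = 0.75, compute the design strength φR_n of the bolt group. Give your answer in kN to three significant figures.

A_b = π × 27² / 4 = 572.6 mm².
R_n = F_nv · A_b · n · n_s = 469 × 572.6 × 6 × 1 / 1000 = 1611 kN.
Design strength φR_n = 0.75 × 1611 = 1210 kN.

1210 kN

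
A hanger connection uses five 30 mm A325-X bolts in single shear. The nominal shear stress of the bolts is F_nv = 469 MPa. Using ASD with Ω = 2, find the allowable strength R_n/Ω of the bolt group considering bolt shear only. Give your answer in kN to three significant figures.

829 kN

A_b = π × 30² / 4 = 706.9 mm².
R_n = F_nv · A_b · n · n_s = 469 × 706.9 × 5 × 1 / 1000 = 1658 kN.
Allowable strength R_n/Ω = 1658 / 2 = 829 kN.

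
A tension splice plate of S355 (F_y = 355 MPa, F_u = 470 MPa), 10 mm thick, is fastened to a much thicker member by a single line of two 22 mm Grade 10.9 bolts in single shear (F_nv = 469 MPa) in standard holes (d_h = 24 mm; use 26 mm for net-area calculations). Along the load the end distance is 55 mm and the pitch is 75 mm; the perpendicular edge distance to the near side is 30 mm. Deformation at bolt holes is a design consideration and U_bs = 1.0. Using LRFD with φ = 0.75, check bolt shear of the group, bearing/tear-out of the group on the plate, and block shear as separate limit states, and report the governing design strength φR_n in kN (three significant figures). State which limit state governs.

Bolt shear: A_b = π·22²/4 = 380.1 mm²; R_n = 469 × 380.1 × 2 × 1 / 1000 = 356.6 kN → 0.75 × 356.6 = 267 kN.
Bearing: edge l_c = 43, r_n = 242.5 kN; interior l_c = 51, r_n = 248.2 kN; R_n = 242.5 + 1·248.2 = 490.7 kN → 368 kN.
Block shear: A_gv = 1300, A_nv = 910, A_nt = 170 mm²; R_n = min(0.6F_uA_nv, 0.6F_yA_gv) + U_bs·F_u·A_nt = 336.5 kN → 252 kN.
Block shear governs: 252 kN.

252 kN (block shear governs)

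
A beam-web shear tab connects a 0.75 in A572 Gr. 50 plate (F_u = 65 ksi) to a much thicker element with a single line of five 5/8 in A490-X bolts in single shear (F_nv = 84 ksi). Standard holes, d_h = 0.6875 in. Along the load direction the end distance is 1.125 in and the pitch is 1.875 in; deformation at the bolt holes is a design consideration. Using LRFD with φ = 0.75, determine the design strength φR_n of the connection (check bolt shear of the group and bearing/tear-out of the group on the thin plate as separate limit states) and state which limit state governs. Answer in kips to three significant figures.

96.6 kips (bolt shear governs)

Bolt shear: A_b = π·0.625²/4 = 0.3068 in²; R_n = 84 × 0.3068 × 5 × 1 = 128.9 kips → 0.75 × 128.9 = 96.6 kips.
Bearing (1.2 l_c t F_u ≤ 2.4 d t F_u): upper limit = 2.4·0.625·0.75·65 = 73.12 kips.
  Edge l_c = 1.125 − 0.6875/2 = 0.7812 → r_n = 45.7 kips; interior l_c = 1.875 − 0.6875 = 1.188 → r_n = 69.47 kips.
  R_n,bearing = 1·45.7 + 4·69.47 = 323.6 kips → 0.75 × 323.6 = 243 kips.
Bolt shear governs: 96.6 kips.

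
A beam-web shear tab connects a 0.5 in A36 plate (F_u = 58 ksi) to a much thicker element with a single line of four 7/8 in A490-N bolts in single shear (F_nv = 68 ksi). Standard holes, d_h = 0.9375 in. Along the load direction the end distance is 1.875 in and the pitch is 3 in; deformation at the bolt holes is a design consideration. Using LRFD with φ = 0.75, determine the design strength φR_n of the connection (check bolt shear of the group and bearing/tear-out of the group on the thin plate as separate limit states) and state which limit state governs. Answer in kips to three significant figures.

123 kips (bolt shear governs)

Bolt shear: A_b = π·0.875²/4 = 0.6013 in²; R_n = 68 × 0.6013 × 4 × 1 = 163.6 kips → 0.75 × 163.6 = 123 kips.
Bearing (1.2 l_c t F_u ≤ 2.4 d t F_u): upper limit = 2.4·0.875·0.5·58 = 60.9 kips.
  Edge l_c = 1.875 − 0.9375/2 = 1.406 → r_n = 48.94 kips; interior l_c = 3 − 0.9375 = 2.062 → r_n = 60.9 kips.
  R_n,bearing = 1·48.94 + 3·60.9 = 231.6 kips → 0.75 × 231.6 = 174 kips.
Bolt shear governs: 123 kips.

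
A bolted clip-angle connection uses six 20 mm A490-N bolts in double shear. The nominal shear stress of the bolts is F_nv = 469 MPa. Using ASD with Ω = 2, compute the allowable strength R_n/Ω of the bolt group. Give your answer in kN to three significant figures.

A_b = π × 20² / 4 = 314.2 mm².
R_n = F_nv · A_b · n · n_s = 469 × 314.2 × 6 × 2 / 1000 = 1768 kN.
Allowable strength R_n/Ω = 1768 / 2 = 884 kN.

884 kN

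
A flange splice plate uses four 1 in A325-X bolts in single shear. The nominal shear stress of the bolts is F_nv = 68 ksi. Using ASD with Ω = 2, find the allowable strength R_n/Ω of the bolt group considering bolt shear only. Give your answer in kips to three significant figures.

A_b = π × 1² / 4 = 0.7854 in².
R_n = F_nv · A_b · n · n_s = 68 × 0.7854 × 4 × 1 = 213.6 kips.
Allowable strength R_n/Ω = 213.6 / 2 = 107 kips.

107 kips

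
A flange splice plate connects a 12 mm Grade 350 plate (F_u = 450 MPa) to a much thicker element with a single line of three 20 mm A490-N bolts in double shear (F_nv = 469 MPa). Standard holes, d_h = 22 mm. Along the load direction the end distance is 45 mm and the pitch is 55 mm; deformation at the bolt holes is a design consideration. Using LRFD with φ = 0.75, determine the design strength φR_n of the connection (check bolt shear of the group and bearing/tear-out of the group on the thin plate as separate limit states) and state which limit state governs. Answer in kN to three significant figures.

Bolt shear: A_b = π·20²/4 = 314.2 mm²; R_n = 469 × 314.2 × 3 × 2 / 1000 = 884 kN → 0.75 × 884 = 663 kN.
Bearing (1.2 l_c t F_u ≤ 2.4 d t F_u): upper limit = 2.4·20·12·450 / 1000 = 259.2 kN.
  Edge l_c = 45 − 22/2 = 34 → r_n = 220.3 kN; interior l_c = 55 − 22 = 33 → r_n = 213.8 kN.
  R_n,bearing = 1·220.3 + 2·213.8 = 648 kN → 0.75 × 648 = 486 kN.
Bearing governs: 486 kN.

486 kN (bearing governs)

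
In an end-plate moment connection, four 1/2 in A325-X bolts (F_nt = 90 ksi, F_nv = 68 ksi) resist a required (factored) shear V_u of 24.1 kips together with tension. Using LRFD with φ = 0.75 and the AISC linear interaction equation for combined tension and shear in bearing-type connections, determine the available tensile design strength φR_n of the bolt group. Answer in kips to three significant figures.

A_b = π·0.5²/4 = 0.1963 in²; f_rv = 24.1 / (4 × 0.1963) = 30.69 ksi.
F'_nt = 1.3 F_nt − (F_nt / φF_nv) f_rv = 1.3·90 − (90/(0.75·68))·30.69 = 62.85 ksi, capped at F_nt → F'_nt = 62.85 ksi.
R_n = F'_nt · A_b · n = 62.85 × 0.1963 × 4 = 49.36 kips.
Design strength φR_n = 0.75 × 49.36 = 37 kips.

37 kips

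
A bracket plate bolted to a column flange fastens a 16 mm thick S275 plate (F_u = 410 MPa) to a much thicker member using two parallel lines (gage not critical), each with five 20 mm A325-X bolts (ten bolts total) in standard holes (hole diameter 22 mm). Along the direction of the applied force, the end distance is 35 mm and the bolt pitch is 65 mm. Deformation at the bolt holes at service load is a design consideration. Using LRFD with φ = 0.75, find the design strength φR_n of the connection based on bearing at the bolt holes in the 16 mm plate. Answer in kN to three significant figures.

2170 kN

Per bolt r_n = 1.2 l_c t F_u ≤ 2.4 d t F_u; upper limit = 2.4 × 20 × 16 × 410 / 1000 = 314.9 kN.
Edge bolt: l_c = 35 − 22/2 = 24 mm → 1.2 × 24 × 16 × 410 / 1000 = 188.9 → r_n = 188.9 kN.
Interior bolts: l_c = 65 − 22 = 43 mm → 1.2 × 43 × 16 × 410 / 1000 = 338.5 → r_n = 314.9 kN.
R_n = 2 × 188.9 + 8 × 314.9 = 2897 kN.
Design strength φR_n = 0.75 × 2897 = 2170 kN.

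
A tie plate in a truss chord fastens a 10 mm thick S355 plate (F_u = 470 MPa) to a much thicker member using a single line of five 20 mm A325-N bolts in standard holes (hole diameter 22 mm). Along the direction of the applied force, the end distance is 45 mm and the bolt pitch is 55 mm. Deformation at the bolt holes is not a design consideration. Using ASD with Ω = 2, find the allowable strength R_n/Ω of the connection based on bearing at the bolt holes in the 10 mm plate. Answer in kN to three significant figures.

Per bolt r_n = 1.5 l_c t F_u ≤ 3.0 d t F_u; upper limit = 3.0 × 20 × 10 × 470 / 1000 = 282 kN.
Edge bolt: l_c = 45 − 22/2 = 34 mm → 1.5 × 34 × 10 × 470 / 1000 = 239.7 → r_n = 239.7 kN.
Interior bolts: l_c = 55 − 22 = 33 mm → 1.5 × 33 × 10 × 470 / 1000 = 232.7 → r_n = 232.7 kN.
R_n = 1 × 239.7 + 4 × 232.7 = 1170 kN.
Allowable strength R_n/Ω = 1170 / 2 = 585 kN.

585 kN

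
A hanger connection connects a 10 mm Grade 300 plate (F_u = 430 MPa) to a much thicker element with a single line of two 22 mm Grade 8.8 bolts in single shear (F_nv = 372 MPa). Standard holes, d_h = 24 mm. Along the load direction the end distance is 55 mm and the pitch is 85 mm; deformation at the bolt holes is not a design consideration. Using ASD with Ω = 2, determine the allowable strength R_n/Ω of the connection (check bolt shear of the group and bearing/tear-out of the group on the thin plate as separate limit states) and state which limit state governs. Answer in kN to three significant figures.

Bolt shear: A_b = π·22²/4 = 380.1 mm²; R_n = 372 × 380.1 × 2 × 1 / 1000 = 282.8 kN → 282.8 / 2 = 141 kN.
Bearing (1.5 l_c t F_u ≤ 3.0 d t F_u): upper limit = 3.0·22·10·430 / 1000 = 283.8 kN.
  Edge l_c = 55 − 24/2 = 43 → r_n = 277.4 kN; interior l_c = 85 − 24 = 61 → r_n = 283.8 kN.
  R_n,bearing = 1·277.4 + 1·283.8 = 561.2 kN → 561.2 / 2 = 281 kN.
Bolt shear governs: 141 kN.

141 kN (bolt shear governs)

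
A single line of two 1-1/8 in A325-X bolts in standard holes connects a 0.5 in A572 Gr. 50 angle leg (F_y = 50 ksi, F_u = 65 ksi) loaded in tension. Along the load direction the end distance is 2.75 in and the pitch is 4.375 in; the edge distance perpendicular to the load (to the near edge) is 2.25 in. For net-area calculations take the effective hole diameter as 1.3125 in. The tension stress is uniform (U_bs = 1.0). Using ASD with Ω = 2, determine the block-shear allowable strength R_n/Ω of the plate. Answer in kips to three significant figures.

Shear plane L_v = 2.75 + 1·4.375 = 7.125 in; A_gv = 7.125 × 0.5 = 3.562 in².
A_nv = (7.125 − 1.5·1.3125) × 0.5 = 2.578 in².
A_nt = (2.25 − 0.5·1.3125) × 0.5 = 0.7969 in².
0.6 F_u A_nv = 100.5 kips; 0.6 F_y A_gv = 106.9 kips → shear rupture governs the shear term.
R_n = 100.5 + 1.0 × 65 × 0.7969 = 152.3 kips.
Allowable strength R_n/Ω = 152.3 / 2 = 76.2 kips.

76.2 kips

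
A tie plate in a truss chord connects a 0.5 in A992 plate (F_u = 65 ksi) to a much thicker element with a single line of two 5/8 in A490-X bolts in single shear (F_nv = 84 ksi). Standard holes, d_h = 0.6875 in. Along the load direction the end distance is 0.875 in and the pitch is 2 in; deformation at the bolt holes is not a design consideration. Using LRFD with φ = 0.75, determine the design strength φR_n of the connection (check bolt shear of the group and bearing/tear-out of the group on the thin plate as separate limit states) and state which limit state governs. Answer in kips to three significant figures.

38.7 kips (bolt shear governs)

Bolt shear: A_b = π·0.625²/4 = 0.3068 in²; R_n = 84 × 0.3068 × 2 × 1 = 51.54 kips → 0.75 × 51.54 = 38.7 kips.
Bearing (1.5 l_c t F_u ≤ 3.0 d t F_u): upper limit = 3.0·0.625·0.5·65 = 60.94 kips.
  Edge l_c = 0.875 − 0.6875/2 = 0.5312 → r_n = 25.9 kips; interior l_c = 2 − 0.6875 = 1.312 → r_n = 60.94 kips.
  R_n,bearing = 1·25.9 + 1·60.94 = 86.84 kips → 0.75 × 86.84 = 65.1 kips.
Bolt shear governs: 38.7 kips.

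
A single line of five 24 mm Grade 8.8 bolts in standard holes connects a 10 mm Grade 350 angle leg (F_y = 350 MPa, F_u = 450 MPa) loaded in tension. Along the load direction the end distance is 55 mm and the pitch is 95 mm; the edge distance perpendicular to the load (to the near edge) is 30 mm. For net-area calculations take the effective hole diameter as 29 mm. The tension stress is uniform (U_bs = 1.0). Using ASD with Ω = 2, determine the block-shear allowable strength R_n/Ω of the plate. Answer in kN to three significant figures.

Shear plane L_v = 55 + 4·95 = 435 mm; A_gv = 435 × 10 = 4350 mm².
A_nv = (435 − 4.5·29) × 10 = 3045 mm².
A_nt = (30 − 0.5·29) × 10 = 155 mm².
0.6 F_u A_nv = 822.1 kN; 0.6 F_y A_gv = 913.5 kN → shear rupture governs the shear term.
R_n = 822.1 + 1.0 × 450 × 155 / 1000 = 891.9 kN.
Allowable strength R_n/Ω = 891.9 / 2 = 446 kN.

446 kN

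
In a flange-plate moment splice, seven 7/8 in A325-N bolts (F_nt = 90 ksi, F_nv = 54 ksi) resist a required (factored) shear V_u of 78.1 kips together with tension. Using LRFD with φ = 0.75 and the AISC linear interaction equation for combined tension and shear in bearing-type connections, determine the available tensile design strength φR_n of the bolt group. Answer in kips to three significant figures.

239 kips

A_b = π·0.875²/4 = 0.6013 in²; f_rv = 78.1 / (7 × 0.6013) = 18.55 ksi.
F'_nt = 1.3 F_nt − (F_nt / φF_nv) f_rv = 1.3·90 − (90/(0.75·54))·18.55 = 75.77 ksi, capped at F_nt → F'_nt = 75.77 ksi.
R_n = F'_nt · A_b · n = 75.77 × 0.6013 × 7 = 318.9 kips.
Design strength φR_n = 0.75 × 318.9 = 239 kips.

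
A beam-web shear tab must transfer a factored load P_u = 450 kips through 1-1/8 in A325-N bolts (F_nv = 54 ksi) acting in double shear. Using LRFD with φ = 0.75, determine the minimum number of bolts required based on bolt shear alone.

6 bolts

A_b = π·1.125²/4 = 0.994 in².
Per-bolt design strength φR_n = 0.75 × 54 × 0.994 × 2 = 80.52 kips.
n ≥ 450 / 80.52 = 5.589 → use 6 bolts.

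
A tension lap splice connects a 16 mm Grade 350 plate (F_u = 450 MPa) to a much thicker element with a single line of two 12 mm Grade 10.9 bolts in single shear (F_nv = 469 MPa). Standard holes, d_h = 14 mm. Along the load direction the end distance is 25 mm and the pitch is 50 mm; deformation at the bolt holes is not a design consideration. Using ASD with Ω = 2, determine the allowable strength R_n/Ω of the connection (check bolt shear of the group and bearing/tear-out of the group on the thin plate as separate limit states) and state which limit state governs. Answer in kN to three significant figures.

53 kN (bolt shear governs)

Bolt shear: A_b = π·12²/4 = 113.1 mm²; R_n = 469 × 113.1 × 2 × 1 / 1000 = 106.1 kN → 106.1 / 2 = 53 kN.
Bearing (1.5 l_c t F_u ≤ 3.0 d t F_u): upper limit = 3.0·12·16·450 / 1000 = 259.2 kN.
  Edge l_c = 25 − 14/2 = 18 → r_n = 194.4 kN; interior l_c = 50 − 14 = 36 → r_n = 259.2 kN.
  R_n,bearing = 1·194.4 + 1·259.2 = 453.6 kN → 453.6 / 2 = 227 kN.
Bolt shear governs: 53 kN.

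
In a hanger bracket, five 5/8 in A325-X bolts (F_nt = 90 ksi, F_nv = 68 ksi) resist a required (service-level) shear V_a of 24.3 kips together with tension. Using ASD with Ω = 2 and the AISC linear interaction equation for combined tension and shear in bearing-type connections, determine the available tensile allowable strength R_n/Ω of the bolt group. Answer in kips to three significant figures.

A_b = π·0.625²/4 = 0.3068 in²; f_rv = 24.3 / (5 × 0.3068) = 15.84 ksi.
F'_nt = 1.3 F_nt − (Ω F_nt / F_nv) f_rv = 1.3·90 − (2·90/68)·15.84 = 75.07 ksi, capped at F_nt → F'_nt = 75.07 ksi.
R_n = F'_nt · A_b · n = 75.07 × 0.3068 × 5 = 115.2 kips.
Allowable strength R_n/Ω = 115.2 / 2 = 57.6 kips.

57.6 kips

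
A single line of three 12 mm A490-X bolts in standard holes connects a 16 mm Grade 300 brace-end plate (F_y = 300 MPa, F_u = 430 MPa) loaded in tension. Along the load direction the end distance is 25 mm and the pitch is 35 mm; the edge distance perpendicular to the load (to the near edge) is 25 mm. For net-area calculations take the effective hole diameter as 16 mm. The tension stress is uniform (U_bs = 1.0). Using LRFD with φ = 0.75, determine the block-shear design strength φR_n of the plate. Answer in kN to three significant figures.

258 kN

Shear plane L_v = 25 + 2·35 = 95 mm; A_gv = 95 × 16 = 1520 mm².
A_nv = (95 − 2.5·16) × 16 = 880 mm².
A_nt = (25 − 0.5·16) × 16 = 272 mm².
0.6 F_u A_nv = 227 kN; 0.6 F_y A_gv = 273.6 kN → shear rupture governs the shear term.
R_n = 227 + 1.0 × 430 × 272 / 1000 = 344 kN.
Design strength φR_n = 0.75 × 344 = 258 kN.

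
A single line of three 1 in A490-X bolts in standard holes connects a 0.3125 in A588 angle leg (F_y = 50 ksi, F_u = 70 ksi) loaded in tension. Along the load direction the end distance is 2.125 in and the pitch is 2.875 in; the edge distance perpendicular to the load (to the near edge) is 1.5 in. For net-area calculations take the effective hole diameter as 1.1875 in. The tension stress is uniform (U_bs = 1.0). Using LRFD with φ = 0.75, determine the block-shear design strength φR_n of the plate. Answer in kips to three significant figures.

Shear plane L_v = 2.125 + 2·2.875 = 7.875 in; A_gv = 7.875 × 0.3125 = 2.461 in².
A_nv = (7.875 − 2.5·1.1875) × 0.3125 = 1.533 in².
A_nt = (1.5 − 0.5·1.1875) × 0.3125 = 0.2832 in².
0.6 F_u A_nv = 64.39 kips; 0.6 F_y A_gv = 73.83 kips → shear rupture governs the shear term.
R_n = 64.39 + 1.0 × 70 × 0.2832 = 84.22 kips.
Design strength φR_n = 0.75 × 84.22 = 63.2 kips.

63.2 kips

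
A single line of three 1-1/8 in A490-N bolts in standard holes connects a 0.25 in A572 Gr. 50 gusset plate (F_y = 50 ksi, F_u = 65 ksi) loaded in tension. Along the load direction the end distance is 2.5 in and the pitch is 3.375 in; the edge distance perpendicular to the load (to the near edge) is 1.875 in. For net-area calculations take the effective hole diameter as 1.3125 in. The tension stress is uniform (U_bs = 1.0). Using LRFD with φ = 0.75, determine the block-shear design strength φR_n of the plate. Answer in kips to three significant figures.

58.5 kips

Shear plane L_v = 2.5 + 2·3.375 = 9.25 in; A_gv = 9.25 × 0.25 = 2.312 in².
A_nv = (9.25 − 2.5·1.3125) × 0.25 = 1.492 in².
A_nt = (1.875 − 0.5·1.3125) × 0.25 = 0.3047 in².
0.6 F_u A_nv = 58.2 kips; 0.6 F_y A_gv = 69.38 kips → shear rupture governs the shear term.
R_n = 58.2 + 1.0 × 65 × 0.3047 = 78 kips.
Design strength φR_n = 0.75 × 78 = 58.5 kips.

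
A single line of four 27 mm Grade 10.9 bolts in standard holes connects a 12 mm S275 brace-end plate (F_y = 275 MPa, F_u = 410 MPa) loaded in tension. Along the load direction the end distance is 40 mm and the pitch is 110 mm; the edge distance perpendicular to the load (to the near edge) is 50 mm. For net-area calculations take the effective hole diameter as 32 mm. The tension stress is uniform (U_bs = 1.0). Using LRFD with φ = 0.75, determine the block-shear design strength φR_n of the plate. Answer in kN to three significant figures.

Shear plane L_v = 40 + 3·110 = 370 mm; A_gv = 370 × 12 = 4440 mm².
A_nv = (370 − 3.5·32) × 12 = 3096 mm².
A_nt = (50 − 0.5·32) × 12 = 408 mm².
0.6 F_u A_nv = 761.6 kN; 0.6 F_y A_gv = 732.6 kN → shear yielding governs the shear term.
R_n = 732.6 + 1.0 × 410 × 408 / 1000 = 899.9 kN.
Design strength φR_n = 0.75 × 899.9 = 675 kN.

675 kN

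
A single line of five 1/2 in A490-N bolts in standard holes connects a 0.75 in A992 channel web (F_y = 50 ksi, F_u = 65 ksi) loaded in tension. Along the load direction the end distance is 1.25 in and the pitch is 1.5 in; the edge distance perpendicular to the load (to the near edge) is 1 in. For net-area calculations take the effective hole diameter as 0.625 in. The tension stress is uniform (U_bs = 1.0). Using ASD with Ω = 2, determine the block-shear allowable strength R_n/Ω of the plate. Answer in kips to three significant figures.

81.7 kips

Shear plane L_v = 1.25 + 4·1.5 = 7.25 in; A_gv = 7.25 × 0.75 = 5.438 in².
A_nv = (7.25 − 4.5·0.625) × 0.75 = 3.328 in².
A_nt = (1 − 0.5·0.625) × 0.75 = 0.5156 in².
0.6 F_u A_nv = 129.8 kips; 0.6 F_y A_gv = 163.1 kips → shear rupture governs the shear term.
R_n = 129.8 + 1.0 × 65 × 0.5156 = 163.3 kips.
Allowable strength R_n/Ω = 163.3 / 2 = 81.7 kips.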